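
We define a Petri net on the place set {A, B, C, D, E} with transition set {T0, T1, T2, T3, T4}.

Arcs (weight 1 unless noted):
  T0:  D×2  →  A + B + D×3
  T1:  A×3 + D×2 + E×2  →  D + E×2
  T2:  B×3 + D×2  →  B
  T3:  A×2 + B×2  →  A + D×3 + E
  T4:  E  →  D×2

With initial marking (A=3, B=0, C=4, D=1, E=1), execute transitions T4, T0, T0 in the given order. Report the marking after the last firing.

(A=5, B=2, C=4, D=5, E=0)

step 1: fire T4:  (A=3, B=0, C=4, D=1, E=1) → (A=3, B=0, C=4, D=3, E=0)
step 2: fire T0:  (A=3, B=0, C=4, D=3, E=0) → (A=4, B=1, C=4, D=4, E=0)
step 3: fire T0:  (A=4, B=1, C=4, D=4, E=0) → (A=5, B=2, C=4, D=5, E=0)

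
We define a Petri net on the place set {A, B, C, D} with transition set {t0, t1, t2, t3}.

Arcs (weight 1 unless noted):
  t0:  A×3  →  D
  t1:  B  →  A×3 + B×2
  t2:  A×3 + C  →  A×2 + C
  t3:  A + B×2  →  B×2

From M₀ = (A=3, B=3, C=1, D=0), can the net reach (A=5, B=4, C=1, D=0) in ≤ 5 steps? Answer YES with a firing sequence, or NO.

YES — reachable via ⟨t1, t2⟩ (2 firings)

step 1: fire t1:  (A=3, B=3, C=1, D=0) → (A=6, B=4, C=1, D=0)
step 2: fire t2:  (A=6, B=4, C=1, D=0) → (A=5, B=4, C=1, D=0)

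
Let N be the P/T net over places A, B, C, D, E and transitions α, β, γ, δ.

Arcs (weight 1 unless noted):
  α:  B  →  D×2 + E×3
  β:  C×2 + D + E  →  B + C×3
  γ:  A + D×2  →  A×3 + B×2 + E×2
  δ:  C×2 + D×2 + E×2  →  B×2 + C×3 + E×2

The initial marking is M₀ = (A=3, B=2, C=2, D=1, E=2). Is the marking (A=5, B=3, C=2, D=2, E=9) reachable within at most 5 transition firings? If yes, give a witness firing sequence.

NO — not reachable within 5 firings

depth 0: 1 marking
depth 1: 3 markings reached so far
depth 2: 7 markings reached so far
depth 3: 13 markings reached so far
depth 4: 23 markings reached so far
depth 5: 37 markings reached so far
target is not among the 37 markings reachable within 5 steps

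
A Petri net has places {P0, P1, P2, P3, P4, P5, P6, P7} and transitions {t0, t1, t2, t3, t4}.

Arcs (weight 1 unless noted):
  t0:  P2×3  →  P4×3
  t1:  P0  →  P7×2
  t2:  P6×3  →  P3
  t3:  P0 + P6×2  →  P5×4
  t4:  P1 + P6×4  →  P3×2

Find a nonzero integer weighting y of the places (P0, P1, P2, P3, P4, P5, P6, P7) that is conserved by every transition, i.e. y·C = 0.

Incidence matrix C (rows=places, cols=transitions):
       t0   t1   t2   t3   t4
   P0   0   -1    0   -1    0
   P1   0    0    0    0   -1
   P2  -3    0    0    0    0
   P3   0    0    1    0    2
   P4   3    0    0    0    0
   P5   0    0    0    4    0
   P6   0    0   -3   -2   -4
   P7   0    2    0    0    0

Candidate y = [0, 0, 1, 0, 1, 0, 0, 0]; check y·C column-wise:
  col t0: 1·-3 + 1·3 = 0
  col t1: 0·-1 + 1·0 + 1·0 + 0·2 = 0
  col t2: 1·0 + 0·1 + 1·0 + 0·-3 = 0
  col t3: 0·-1 + 1·0 + 1·0 + 0·4 + 0·-2 = 0
  col t4: 0·-1 + 1·0 + 0·2 + 1·0 + 0·-4 = 0

y = (P0:0, P1:0, P2:1, P3:0, P4:1, P5:0, P6:0, P7:0)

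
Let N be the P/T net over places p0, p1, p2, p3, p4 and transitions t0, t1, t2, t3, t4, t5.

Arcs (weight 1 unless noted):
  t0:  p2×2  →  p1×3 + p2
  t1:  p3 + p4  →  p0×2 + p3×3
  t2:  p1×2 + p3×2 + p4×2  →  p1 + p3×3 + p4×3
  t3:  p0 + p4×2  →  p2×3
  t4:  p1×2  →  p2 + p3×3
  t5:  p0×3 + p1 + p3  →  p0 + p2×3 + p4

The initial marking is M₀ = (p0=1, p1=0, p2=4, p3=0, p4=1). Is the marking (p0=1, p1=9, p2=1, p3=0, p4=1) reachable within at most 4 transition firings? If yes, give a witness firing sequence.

step 1: fire t0:  (p0=1, p1=0, p2=4, p3=0, p4=1) → (p0=1, p1=3, p2=3, p3=0, p4=1)
step 2: fire t0:  (p0=1, p1=3, p2=3, p3=0, p4=1) → (p0=1, p1=6, p2=2, p3=0, p4=1)
step 3: fire t0:  (p0=1, p1=6, p2=2, p3=0, p4=1) → (p0=1, p1=9, p2=1, p3=0, p4=1)

YES — reachable via ⟨t0, t0, t0⟩ (3 firings)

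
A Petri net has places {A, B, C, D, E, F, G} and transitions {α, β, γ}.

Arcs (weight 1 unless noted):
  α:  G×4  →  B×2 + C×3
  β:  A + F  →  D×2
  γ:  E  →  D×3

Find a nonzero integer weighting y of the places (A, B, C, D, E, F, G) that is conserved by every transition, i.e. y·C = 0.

y = (A:0, B:3, C:-2, D:0, E:0, F:0, G:0)

Incidence matrix C (rows=places, cols=transitions):
        α    β    γ
    A   0   -1    0
    B   2    0    0
    C   3    0    0
    D   0    2    3
    E   0    0   -1
    F   0   -1    0
    G  -4    0    0

Candidate y = [0, 3, -2, 0, 0, 0, 0]; check y·C column-wise:
  col α: 3·2 + -2·3 + 0·-4 = 0
  col β: 0·-1 + 3·0 + -2·0 + 0·2 + 0·-1 = 0
  col γ: 3·0 + -2·0 + 0·3 + 0·-1 = 0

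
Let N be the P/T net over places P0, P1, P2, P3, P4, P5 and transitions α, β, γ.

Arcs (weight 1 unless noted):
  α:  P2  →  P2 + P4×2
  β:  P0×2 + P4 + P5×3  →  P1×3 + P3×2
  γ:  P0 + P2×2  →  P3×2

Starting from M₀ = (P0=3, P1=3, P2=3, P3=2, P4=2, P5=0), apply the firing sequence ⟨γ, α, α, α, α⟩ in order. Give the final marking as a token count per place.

step 1: fire γ:  (P0=3, P1=3, P2=3, P3=2, P4=2, P5=0) → (P0=2, P1=3, P2=1, P3=4, P4=2, P5=0)
step 2: fire α:  (P0=2, P1=3, P2=1, P3=4, P4=2, P5=0) → (P0=2, P1=3, P2=1, P3=4, P4=4, P5=0)
step 3: fire α:  (P0=2, P1=3, P2=1, P3=4, P4=4, P5=0) → (P0=2, P1=3, P2=1, P3=4, P4=6, P5=0)
step 4: fire α:  (P0=2, P1=3, P2=1, P3=4, P4=6, P5=0) → (P0=2, P1=3, P2=1, P3=4, P4=8, P5=0)
step 5: fire α:  (P0=2, P1=3, P2=1, P3=4, P4=8, P5=0) → (P0=2, P1=3, P2=1, P3=4, P4=10, P5=0)

(P0=2, P1=3, P2=1, P3=4, P4=10, P5=0)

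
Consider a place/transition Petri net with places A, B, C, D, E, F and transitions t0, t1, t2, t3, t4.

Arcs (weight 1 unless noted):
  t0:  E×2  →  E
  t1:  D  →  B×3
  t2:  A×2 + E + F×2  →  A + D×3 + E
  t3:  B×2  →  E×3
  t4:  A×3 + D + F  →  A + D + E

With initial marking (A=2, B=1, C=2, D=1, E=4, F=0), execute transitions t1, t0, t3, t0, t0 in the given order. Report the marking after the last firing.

(A=2, B=2, C=2, D=0, E=4, F=0)

step 1: fire t1:  (A=2, B=1, C=2, D=1, E=4, F=0) → (A=2, B=4, C=2, D=0, E=4, F=0)
step 2: fire t0:  (A=2, B=4, C=2, D=0, E=4, F=0) → (A=2, B=4, C=2, D=0, E=3, F=0)
step 3: fire t3:  (A=2, B=4, C=2, D=0, E=3, F=0) → (A=2, B=2, C=2, D=0, E=6, F=0)
step 4: fire t0:  (A=2, B=2, C=2, D=0, E=6, F=0) → (A=2, B=2, C=2, D=0, E=5, F=0)
step 5: fire t0:  (A=2, B=2, C=2, D=0, E=5, F=0) → (A=2, B=2, C=2, D=0, E=4, F=0)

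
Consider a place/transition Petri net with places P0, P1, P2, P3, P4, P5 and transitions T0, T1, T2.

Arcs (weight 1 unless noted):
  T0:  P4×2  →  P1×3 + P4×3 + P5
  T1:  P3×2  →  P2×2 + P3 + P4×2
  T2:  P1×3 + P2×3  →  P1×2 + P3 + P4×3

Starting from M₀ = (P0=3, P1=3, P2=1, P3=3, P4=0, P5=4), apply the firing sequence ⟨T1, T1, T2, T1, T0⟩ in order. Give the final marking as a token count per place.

step 1: fire T1:  (P0=3, P1=3, P2=1, P3=3, P4=0, P5=4) → (P0=3, P1=3, P2=3, P3=2, P4=2, P5=4)
step 2: fire T1:  (P0=3, P1=3, P2=3, P3=2, P4=2, P5=4) → (P0=3, P1=3, P2=5, P3=1, P4=4, P5=4)
step 3: fire T2:  (P0=3, P1=3, P2=5, P3=1, P4=4, P5=4) → (P0=3, P1=2, P2=2, P3=2, P4=7, P5=4)
step 4: fire T1:  (P0=3, P1=2, P2=2, P3=2, P4=7, P5=4) → (P0=3, P1=2, P2=4, P3=1, P4=9, P5=4)
step 5: fire T0:  (P0=3, P1=2, P2=4, P3=1, P4=9, P5=4) → (P0=3, P1=5, P2=4, P3=1, P4=10, P5=5)

(P0=3, P1=5, P2=4, P3=1, P4=10, P5=5)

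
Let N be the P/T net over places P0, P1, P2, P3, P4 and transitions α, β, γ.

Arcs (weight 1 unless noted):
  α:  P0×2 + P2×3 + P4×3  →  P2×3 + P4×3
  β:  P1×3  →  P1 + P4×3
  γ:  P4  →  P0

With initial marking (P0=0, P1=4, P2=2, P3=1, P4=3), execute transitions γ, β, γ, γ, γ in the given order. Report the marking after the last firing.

(P0=4, P1=2, P2=2, P3=1, P4=2)

step 1: fire γ:  (P0=0, P1=4, P2=2, P3=1, P4=3) → (P0=1, P1=4, P2=2, P3=1, P4=2)
step 2: fire β:  (P0=1, P1=4, P2=2, P3=1, P4=2) → (P0=1, P1=2, P2=2, P3=1, P4=5)
step 3: fire γ:  (P0=1, P1=2, P2=2, P3=1, P4=5) → (P0=2, P1=2, P2=2, P3=1, P4=4)
step 4: fire γ:  (P0=2, P1=2, P2=2, P3=1, P4=4) → (P0=3, P1=2, P2=2, P3=1, P4=3)
step 5: fire γ:  (P0=3, P1=2, P2=2, P3=1, P4=3) → (P0=4, P1=2, P2=2, P3=1, P4=2)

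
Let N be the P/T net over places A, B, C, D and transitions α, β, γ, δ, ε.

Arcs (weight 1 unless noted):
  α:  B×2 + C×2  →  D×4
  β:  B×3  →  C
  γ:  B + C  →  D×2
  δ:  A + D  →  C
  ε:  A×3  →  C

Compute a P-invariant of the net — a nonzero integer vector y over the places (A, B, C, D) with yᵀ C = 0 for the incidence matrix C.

Incidence matrix C (rows=places, cols=transitions):
        α    β    γ    δ    ε
    A   0    0    0   -1   -3
    B  -2   -3   -1    0    0
    C  -2    1   -1    1    1
    D   4    0    2   -1    0

Candidate y = [1, 1, 3, 2]; check y·C column-wise:
  col α: 1·0 + 1·-2 + 3·-2 + 2·4 = 0
  col β: 1·0 + 1·-3 + 3·1 + 2·0 = 0
  col γ: 1·0 + 1·-1 + 3·-1 + 2·2 = 0
  col δ: 1·-1 + 1·0 + 3·1 + 2·-1 = 0
  col ε: 1·-3 + 1·0 + 3·1 + 2·0 = 0

y = (A:1, B:1, C:3, D:2)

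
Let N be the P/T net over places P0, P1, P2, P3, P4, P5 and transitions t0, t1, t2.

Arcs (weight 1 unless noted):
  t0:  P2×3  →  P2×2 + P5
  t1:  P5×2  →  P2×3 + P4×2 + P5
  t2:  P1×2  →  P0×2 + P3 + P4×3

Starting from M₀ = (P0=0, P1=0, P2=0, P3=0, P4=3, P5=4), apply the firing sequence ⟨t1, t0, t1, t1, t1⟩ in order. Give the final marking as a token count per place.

step 1: fire t1:  (P0=0, P1=0, P2=0, P3=0, P4=3, P5=4) → (P0=0, P1=0, P2=3, P3=0, P4=5, P5=3)
step 2: fire t0:  (P0=0, P1=0, P2=3, P3=0, P4=5, P5=3) → (P0=0, P1=0, P2=2, P3=0, P4=5, P5=4)
step 3: fire t1:  (P0=0, P1=0, P2=2, P3=0, P4=5, P5=4) → (P0=0, P1=0, P2=5, P3=0, P4=7, P5=3)
step 4: fire t1:  (P0=0, P1=0, P2=5, P3=0, P4=7, P5=3) → (P0=0, P1=0, P2=8, P3=0, P4=9, P5=2)
step 5: fire t1:  (P0=0, P1=0, P2=8, P3=0, P4=9, P5=2) → (P0=0, P1=0, P2=11, P3=0, P4=11, P5=1)

(P0=0, P1=0, P2=11, P3=0, P4=11, P5=1)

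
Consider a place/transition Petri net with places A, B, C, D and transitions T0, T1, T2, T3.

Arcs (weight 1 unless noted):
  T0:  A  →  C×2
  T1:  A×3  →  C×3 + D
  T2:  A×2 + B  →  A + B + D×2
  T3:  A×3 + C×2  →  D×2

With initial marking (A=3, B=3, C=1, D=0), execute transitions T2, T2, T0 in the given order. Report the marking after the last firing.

(A=0, B=3, C=3, D=4)

step 1: fire T2:  (A=3, B=3, C=1, D=0) → (A=2, B=3, C=1, D=2)
step 2: fire T2:  (A=2, B=3, C=1, D=2) → (A=1, B=3, C=1, D=4)
step 3: fire T0:  (A=1, B=3, C=1, D=4) → (A=0, B=3, C=3, D=4)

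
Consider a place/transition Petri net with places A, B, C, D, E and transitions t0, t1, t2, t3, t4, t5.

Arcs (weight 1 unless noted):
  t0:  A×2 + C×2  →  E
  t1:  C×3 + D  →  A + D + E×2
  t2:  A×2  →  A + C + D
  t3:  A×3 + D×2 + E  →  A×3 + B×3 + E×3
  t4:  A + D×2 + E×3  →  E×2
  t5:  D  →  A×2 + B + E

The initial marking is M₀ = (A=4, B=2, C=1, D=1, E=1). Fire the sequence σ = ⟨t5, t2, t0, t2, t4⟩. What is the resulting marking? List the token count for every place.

step 1: fire t5:  (A=4, B=2, C=1, D=1, E=1) → (A=6, B=3, C=1, D=0, E=2)
step 2: fire t2:  (A=6, B=3, C=1, D=0, E=2) → (A=5, B=3, C=2, D=1, E=2)
step 3: fire t0:  (A=5, B=3, C=2, D=1, E=2) → (A=3, B=3, C=0, D=1, E=3)
step 4: fire t2:  (A=3, B=3, C=0, D=1, E=3) → (A=2, B=3, C=1, D=2, E=3)
step 5: fire t4:  (A=2, B=3, C=1, D=2, E=3) → (A=1, B=3, C=1, D=0, E=2)

(A=1, B=3, C=1, D=0, E=2)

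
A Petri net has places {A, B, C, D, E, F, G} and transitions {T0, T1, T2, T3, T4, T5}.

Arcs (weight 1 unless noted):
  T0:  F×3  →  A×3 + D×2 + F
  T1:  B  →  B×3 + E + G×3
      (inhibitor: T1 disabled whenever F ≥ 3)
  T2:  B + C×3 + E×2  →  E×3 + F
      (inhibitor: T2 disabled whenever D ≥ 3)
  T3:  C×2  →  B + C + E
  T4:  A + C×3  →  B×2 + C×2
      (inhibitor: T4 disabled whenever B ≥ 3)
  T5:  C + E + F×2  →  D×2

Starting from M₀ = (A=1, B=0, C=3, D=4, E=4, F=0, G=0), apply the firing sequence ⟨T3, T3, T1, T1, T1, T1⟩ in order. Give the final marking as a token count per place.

(A=1, B=10, C=1, D=4, E=10, F=0, G=12)

step 1: fire T3:  (A=1, B=0, C=3, D=4, E=4, F=0, G=0) → (A=1, B=1, C=2, D=4, E=5, F=0, G=0)
step 2: fire T3:  (A=1, B=1, C=2, D=4, E=5, F=0, G=0) → (A=1, B=2, C=1, D=4, E=6, F=0, G=0)
step 3: fire T1:  (A=1, B=2, C=1, D=4, E=6, F=0, G=0) → (A=1, B=4, C=1, D=4, E=7, F=0, G=3)
step 4: fire T1:  (A=1, B=4, C=1, D=4, E=7, F=0, G=3) → (A=1, B=6, C=1, D=4, E=8, F=0, G=6)
step 5: fire T1:  (A=1, B=6, C=1, D=4, E=8, F=0, G=6) → (A=1, B=8, C=1, D=4, E=9, F=0, G=9)
step 6: fire T1:  (A=1, B=8, C=1, D=4, E=9, F=0, G=9) → (A=1, B=10, C=1, D=4, E=10, F=0, G=12)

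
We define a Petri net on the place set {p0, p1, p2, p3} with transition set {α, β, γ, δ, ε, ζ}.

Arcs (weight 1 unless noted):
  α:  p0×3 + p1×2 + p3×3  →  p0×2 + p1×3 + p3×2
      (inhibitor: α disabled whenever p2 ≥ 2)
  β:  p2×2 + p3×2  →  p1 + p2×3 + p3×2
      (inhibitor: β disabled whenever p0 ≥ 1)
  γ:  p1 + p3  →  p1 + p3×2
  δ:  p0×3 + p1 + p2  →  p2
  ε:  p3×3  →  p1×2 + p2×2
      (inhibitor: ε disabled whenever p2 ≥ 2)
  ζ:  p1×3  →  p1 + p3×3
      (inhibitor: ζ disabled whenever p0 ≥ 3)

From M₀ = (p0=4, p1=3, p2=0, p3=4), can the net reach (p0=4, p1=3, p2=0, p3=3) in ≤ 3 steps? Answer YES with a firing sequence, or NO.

depth 0: 1 marking
depth 1: 4 markings reached so far
depth 2: 10 markings reached so far
depth 3: 19 markings reached so far
target is not among the 19 markings reachable within 3 steps

NO — not reachable within 3 firings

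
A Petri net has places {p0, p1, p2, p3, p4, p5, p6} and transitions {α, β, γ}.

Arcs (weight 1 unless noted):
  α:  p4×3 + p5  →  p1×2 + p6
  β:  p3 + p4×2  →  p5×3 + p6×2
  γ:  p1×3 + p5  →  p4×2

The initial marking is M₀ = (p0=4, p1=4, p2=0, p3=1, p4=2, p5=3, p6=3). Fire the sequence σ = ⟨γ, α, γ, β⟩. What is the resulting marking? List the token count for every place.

step 1: fire γ:  (p0=4, p1=4, p2=0, p3=1, p4=2, p5=3, p6=3) → (p0=4, p1=1, p2=0, p3=1, p4=4, p5=2, p6=3)
step 2: fire α:  (p0=4, p1=1, p2=0, p3=1, p4=4, p5=2, p6=3) → (p0=4, p1=3, p2=0, p3=1, p4=1, p5=1, p6=4)
step 3: fire γ:  (p0=4, p1=3, p2=0, p3=1, p4=1, p5=1, p6=4) → (p0=4, p1=0, p2=0, p3=1, p4=3, p5=0, p6=4)
step 4: fire β:  (p0=4, p1=0, p2=0, p3=1, p4=3, p5=0, p6=4) → (p0=4, p1=0, p2=0, p3=0, p4=1, p5=3, p6=6)

(p0=4, p1=0, p2=0, p3=0, p4=1, p5=3, p6=6)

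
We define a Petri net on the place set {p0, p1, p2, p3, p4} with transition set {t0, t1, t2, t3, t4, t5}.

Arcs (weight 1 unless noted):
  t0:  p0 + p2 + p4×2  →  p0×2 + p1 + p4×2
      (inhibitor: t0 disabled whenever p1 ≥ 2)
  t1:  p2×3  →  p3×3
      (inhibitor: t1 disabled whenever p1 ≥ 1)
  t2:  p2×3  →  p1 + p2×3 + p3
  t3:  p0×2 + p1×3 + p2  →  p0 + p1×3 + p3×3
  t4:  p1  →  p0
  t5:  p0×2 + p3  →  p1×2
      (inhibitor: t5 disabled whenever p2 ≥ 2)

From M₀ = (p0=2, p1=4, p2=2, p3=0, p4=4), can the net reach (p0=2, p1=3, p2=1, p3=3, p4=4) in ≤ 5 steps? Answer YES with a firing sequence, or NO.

step 1: fire t3:  (p0=2, p1=4, p2=2, p3=0, p4=4) → (p0=1, p1=4, p2=1, p3=3, p4=4)
step 2: fire t4:  (p0=1, p1=4, p2=1, p3=3, p4=4) → (p0=2, p1=3, p2=1, p3=3, p4=4)

YES — reachable via ⟨t3, t4⟩ (2 firings)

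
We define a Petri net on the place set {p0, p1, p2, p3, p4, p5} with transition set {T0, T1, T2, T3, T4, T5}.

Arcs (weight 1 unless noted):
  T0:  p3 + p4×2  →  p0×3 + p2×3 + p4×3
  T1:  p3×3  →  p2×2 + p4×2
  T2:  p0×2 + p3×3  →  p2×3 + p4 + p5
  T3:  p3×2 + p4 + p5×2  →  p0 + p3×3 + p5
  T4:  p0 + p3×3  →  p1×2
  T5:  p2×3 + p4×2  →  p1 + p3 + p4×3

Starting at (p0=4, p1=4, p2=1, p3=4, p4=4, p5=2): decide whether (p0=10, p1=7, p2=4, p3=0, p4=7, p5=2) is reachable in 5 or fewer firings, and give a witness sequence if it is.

NO — not reachable within 5 firings

depth 0: 1 marking
depth 1: 6 markings reached so far
depth 2: 17 markings reached so far
depth 3: 30 markings reached so far
depth 4: 56 markings reached so far
depth 5: 76 markings reached so far
target is not among the 76 markings reachable within 5 steps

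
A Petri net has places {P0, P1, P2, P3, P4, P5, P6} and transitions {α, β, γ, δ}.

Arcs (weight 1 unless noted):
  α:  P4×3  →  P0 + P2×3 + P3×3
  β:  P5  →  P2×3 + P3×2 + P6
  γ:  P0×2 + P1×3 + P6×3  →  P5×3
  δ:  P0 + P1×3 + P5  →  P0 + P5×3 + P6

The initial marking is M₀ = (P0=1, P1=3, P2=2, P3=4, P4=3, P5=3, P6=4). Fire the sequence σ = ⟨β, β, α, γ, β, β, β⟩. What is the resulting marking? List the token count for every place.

(P0=0, P1=0, P2=20, P3=17, P4=0, P5=1, P6=6)

step 1: fire β:  (P0=1, P1=3, P2=2, P3=4, P4=3, P5=3, P6=4) → (P0=1, P1=3, P2=5, P3=6, P4=3, P5=2, P6=5)
step 2: fire β:  (P0=1, P1=3, P2=5, P3=6, P4=3, P5=2, P6=5) → (P0=1, P1=3, P2=8, P3=8, P4=3, P5=1, P6=6)
step 3: fire α:  (P0=1, P1=3, P2=8, P3=8, P4=3, P5=1, P6=6) → (P0=2, P1=3, P2=11, P3=11, P4=0, P5=1, P6=6)
step 4: fire γ:  (P0=2, P1=3, P2=11, P3=11, P4=0, P5=1, P6=6) → (P0=0, P1=0, P2=11, P3=11, P4=0, P5=4, P6=3)
step 5: fire β:  (P0=0, P1=0, P2=11, P3=11, P4=0, P5=4, P6=3) → (P0=0, P1=0, P2=14, P3=13, P4=0, P5=3, P6=4)
step 6: fire β:  (P0=0, P1=0, P2=14, P3=13, P4=0, P5=3, P6=4) → (P0=0, P1=0, P2=17, P3=15, P4=0, P5=2, P6=5)
step 7: fire β:  (P0=0, P1=0, P2=17, P3=15, P4=0, P5=2, P6=5) → (P0=0, P1=0, P2=20, P3=17, P4=0, P5=1, P6=6)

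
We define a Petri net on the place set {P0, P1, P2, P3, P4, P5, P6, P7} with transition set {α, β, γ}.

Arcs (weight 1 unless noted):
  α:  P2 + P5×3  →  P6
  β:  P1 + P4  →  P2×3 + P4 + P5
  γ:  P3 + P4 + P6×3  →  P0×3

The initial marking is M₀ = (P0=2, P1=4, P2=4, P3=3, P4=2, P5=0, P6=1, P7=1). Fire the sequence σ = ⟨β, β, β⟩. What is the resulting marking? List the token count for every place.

(P0=2, P1=1, P2=13, P3=3, P4=2, P5=3, P6=1, P7=1)

step 1: fire β:  (P0=2, P1=4, P2=4, P3=3, P4=2, P5=0, P6=1, P7=1) → (P0=2, P1=3, P2=7, P3=3, P4=2, P5=1, P6=1, P7=1)
step 2: fire β:  (P0=2, P1=3, P2=7, P3=3, P4=2, P5=1, P6=1, P7=1) → (P0=2, P1=2, P2=10, P3=3, P4=2, P5=2, P6=1, P7=1)
step 3: fire β:  (P0=2, P1=2, P2=10, P3=3, P4=2, P5=2, P6=1, P7=1) → (P0=2, P1=1, P2=13, P3=3, P4=2, P5=3, P6=1, P7=1)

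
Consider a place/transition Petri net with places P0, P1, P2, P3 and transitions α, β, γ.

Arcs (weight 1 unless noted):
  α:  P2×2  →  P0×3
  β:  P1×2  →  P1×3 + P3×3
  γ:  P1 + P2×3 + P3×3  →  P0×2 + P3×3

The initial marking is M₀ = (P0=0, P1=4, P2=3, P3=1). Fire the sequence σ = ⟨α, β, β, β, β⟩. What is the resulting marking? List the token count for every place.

(P0=3, P1=8, P2=1, P3=13)

step 1: fire α:  (P0=0, P1=4, P2=3, P3=1) → (P0=3, P1=4, P2=1, P3=1)
step 2: fire β:  (P0=3, P1=4, P2=1, P3=1) → (P0=3, P1=5, P2=1, P3=4)
step 3: fire β:  (P0=3, P1=5, P2=1, P3=4) → (P0=3, P1=6, P2=1, P3=7)
step 4: fire β:  (P0=3, P1=6, P2=1, P3=7) → (P0=3, P1=7, P2=1, P3=10)
step 5: fire β:  (P0=3, P1=7, P2=1, P3=10) → (P0=3, P1=8, P2=1, P3=13)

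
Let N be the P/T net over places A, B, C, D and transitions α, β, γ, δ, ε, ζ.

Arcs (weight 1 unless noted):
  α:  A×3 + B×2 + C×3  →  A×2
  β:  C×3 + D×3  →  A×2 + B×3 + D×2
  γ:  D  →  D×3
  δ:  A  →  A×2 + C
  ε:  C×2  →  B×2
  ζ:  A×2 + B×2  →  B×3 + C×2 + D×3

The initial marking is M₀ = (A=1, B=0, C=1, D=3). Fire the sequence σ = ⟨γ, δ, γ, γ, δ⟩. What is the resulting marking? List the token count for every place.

step 1: fire γ:  (A=1, B=0, C=1, D=3) → (A=1, B=0, C=1, D=5)
step 2: fire δ:  (A=1, B=0, C=1, D=5) → (A=2, B=0, C=2, D=5)
step 3: fire γ:  (A=2, B=0, C=2, D=5) → (A=2, B=0, C=2, D=7)
step 4: fire γ:  (A=2, B=0, C=2, D=7) → (A=2, B=0, C=2, D=9)
step 5: fire δ:  (A=2, B=0, C=2, D=9) → (A=3, B=0, C=3, D=9)

(A=3, B=0, C=3, D=9)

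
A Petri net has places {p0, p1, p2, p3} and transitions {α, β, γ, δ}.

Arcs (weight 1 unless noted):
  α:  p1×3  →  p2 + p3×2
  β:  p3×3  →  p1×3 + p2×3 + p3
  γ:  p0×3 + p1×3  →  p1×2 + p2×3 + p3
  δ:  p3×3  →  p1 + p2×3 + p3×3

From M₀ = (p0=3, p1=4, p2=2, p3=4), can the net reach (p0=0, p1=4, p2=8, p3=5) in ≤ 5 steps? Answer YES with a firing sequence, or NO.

YES — reachable via ⟨γ, δ⟩ (2 firings)

step 1: fire γ:  (p0=3, p1=4, p2=2, p3=4) → (p0=0, p1=3, p2=5, p3=5)
step 2: fire δ:  (p0=0, p1=3, p2=5, p3=5) → (p0=0, p1=4, p2=8, p3=5)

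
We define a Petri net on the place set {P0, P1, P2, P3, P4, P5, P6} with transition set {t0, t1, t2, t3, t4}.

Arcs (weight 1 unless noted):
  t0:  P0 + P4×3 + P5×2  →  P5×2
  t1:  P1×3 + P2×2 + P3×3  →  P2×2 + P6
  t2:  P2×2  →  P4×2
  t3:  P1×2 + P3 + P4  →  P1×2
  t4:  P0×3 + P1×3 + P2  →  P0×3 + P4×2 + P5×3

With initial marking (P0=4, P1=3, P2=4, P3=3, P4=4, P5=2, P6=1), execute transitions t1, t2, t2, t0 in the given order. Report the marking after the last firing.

(P0=3, P1=0, P2=0, P3=0, P4=5, P5=2, P6=2)

step 1: fire t1:  (P0=4, P1=3, P2=4, P3=3, P4=4, P5=2, P6=1) → (P0=4, P1=0, P2=4, P3=0, P4=4, P5=2, P6=2)
step 2: fire t2:  (P0=4, P1=0, P2=4, P3=0, P4=4, P5=2, P6=2) → (P0=4, P1=0, P2=2, P3=0, P4=6, P5=2, P6=2)
step 3: fire t2:  (P0=4, P1=0, P2=2, P3=0, P4=6, P5=2, P6=2) → (P0=4, P1=0, P2=0, P3=0, P4=8, P5=2, P6=2)
step 4: fire t0:  (P0=4, P1=0, P2=0, P3=0, P4=8, P5=2, P6=2) → (P0=3, P1=0, P2=0, P3=0, P4=5, P5=2, P6=2)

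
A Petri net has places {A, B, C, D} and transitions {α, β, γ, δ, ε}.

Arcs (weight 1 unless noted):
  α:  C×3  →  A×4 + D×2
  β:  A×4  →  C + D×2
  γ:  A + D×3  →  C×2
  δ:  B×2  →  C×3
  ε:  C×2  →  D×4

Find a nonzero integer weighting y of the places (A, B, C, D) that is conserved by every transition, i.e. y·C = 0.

Incidence matrix C (rows=places, cols=transitions):
        α    β    γ    δ    ε
    A   4   -4   -1    0    0
    B   0    0    0   -2    0
    C  -3    1    2    3   -2
    D   2    2   -3    0    4

Candidate y = [1, 3, 2, 1]; check y·C column-wise:
  col α: 1·4 + 3·0 + 2·-3 + 1·2 = 0
  col β: 1·-4 + 3·0 + 2·1 + 1·2 = 0
  col γ: 1·-1 + 3·0 + 2·2 + 1·-3 = 0
  col δ: 1·0 + 3·-2 + 2·3 + 1·0 = 0
  col ε: 1·0 + 3·0 + 2·-2 + 1·4 = 0

y = (A:1, B:3, C:2, D:1)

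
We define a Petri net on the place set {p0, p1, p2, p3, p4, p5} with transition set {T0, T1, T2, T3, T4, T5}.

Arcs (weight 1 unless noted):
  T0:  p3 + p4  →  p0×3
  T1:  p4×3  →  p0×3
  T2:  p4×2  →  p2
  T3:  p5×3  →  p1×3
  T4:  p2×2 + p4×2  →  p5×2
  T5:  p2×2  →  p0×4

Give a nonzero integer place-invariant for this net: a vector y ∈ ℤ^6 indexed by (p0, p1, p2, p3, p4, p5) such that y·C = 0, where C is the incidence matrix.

Incidence matrix C (rows=places, cols=transitions):
       T0   T1   T2   T3   T4   T5
   p0   3    3    0    0    0    4
   p1   0    0    0    3    0    0
   p2   0    0    1    0   -2   -2
   p3  -1    0    0    0    0    0
   p4  -1   -3   -2    0   -2    0
   p5   0    0    0   -3    2    0

Candidate y = [1, 3, 2, 2, 1, 3]; check y·C column-wise:
  col T0: 1·3 + 3·0 + 2·0 + 2·-1 + 1·-1 + 3·0 = 0
  col T1: 1·3 + 3·0 + 2·0 + 2·0 + 1·-3 + 3·0 = 0
  col T2: 1·0 + 3·0 + 2·1 + 2·0 + 1·-2 + 3·0 = 0
  col T3: 1·0 + 3·3 + 2·0 + 2·0 + 1·0 + 3·-3 = 0
  col T4: 1·0 + 3·0 + 2·-2 + 2·0 + 1·-2 + 3·2 = 0
  col T5: 1·4 + 3·0 + 2·-2 + 2·0 + 1·0 + 3·0 = 0

y = (p0:1, p1:3, p2:2, p3:2, p4:1, p5:3)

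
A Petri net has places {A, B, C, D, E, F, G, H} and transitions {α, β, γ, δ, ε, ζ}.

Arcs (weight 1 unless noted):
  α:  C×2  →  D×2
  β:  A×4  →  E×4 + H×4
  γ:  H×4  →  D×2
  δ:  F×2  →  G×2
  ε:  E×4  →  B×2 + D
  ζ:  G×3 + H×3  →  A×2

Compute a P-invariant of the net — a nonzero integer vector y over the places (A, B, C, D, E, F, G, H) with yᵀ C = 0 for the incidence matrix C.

y = (A:3, B:6, C:0, D:0, E:3, F:2, G:2, H:0)

Incidence matrix C (rows=places, cols=transitions):
        α    β    γ    δ    ε    ζ
    A   0   -4    0    0    0    2
    B   0    0    0    0    2    0
    C  -2    0    0    0    0    0
    D   2    0    2    0    1    0
    E   0    4    0    0   -4    0
    F   0    0    0   -2    0    0
    G   0    0    0    2    0   -3
    H   0    4   -4    0    0   -3

Candidate y = [3, 6, 0, 0, 3, 2, 2, 0]; check y·C column-wise:
  col α: 3·0 + 6·0 + 0·-2 + 0·2 + 3·0 + 2·0 + 2·0 = 0
  col β: 3·-4 + 6·0 + 3·4 + 2·0 + 2·0 + 0·4 = 0
  col γ: 3·0 + 6·0 + 0·2 + 3·0 + 2·0 + 2·0 + 0·-4 = 0
  col δ: 3·0 + 6·0 + 3·0 + 2·-2 + 2·2 = 0
  col ε: 3·0 + 6·2 + 0·1 + 3·-4 + 2·0 + 2·0 = 0
  col ζ: 3·2 + 6·0 + 3·0 + 2·0 + 2·-3 + 0·-3 = 0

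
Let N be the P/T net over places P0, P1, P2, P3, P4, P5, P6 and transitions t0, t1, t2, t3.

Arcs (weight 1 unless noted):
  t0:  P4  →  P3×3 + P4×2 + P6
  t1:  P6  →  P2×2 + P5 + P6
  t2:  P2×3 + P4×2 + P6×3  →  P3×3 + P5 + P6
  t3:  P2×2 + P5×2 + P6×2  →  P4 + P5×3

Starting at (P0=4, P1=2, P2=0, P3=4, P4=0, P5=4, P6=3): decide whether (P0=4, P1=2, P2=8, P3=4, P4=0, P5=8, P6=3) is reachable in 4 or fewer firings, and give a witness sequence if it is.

step 1: fire t1:  (P0=4, P1=2, P2=0, P3=4, P4=0, P5=4, P6=3) → (P0=4, P1=2, P2=2, P3=4, P4=0, P5=5, P6=3)
step 2: fire t1:  (P0=4, P1=2, P2=2, P3=4, P4=0, P5=5, P6=3) → (P0=4, P1=2, P2=4, P3=4, P4=0, P5=6, P6=3)
step 3: fire t1:  (P0=4, P1=2, P2=4, P3=4, P4=0, P5=6, P6=3) → (P0=4, P1=2, P2=6, P3=4, P4=0, P5=7, P6=3)
step 4: fire t1:  (P0=4, P1=2, P2=6, P3=4, P4=0, P5=7, P6=3) → (P0=4, P1=2, P2=8, P3=4, P4=0, P5=8, P6=3)

YES — reachable via ⟨t1, t1, t1, t1⟩ (4 firings)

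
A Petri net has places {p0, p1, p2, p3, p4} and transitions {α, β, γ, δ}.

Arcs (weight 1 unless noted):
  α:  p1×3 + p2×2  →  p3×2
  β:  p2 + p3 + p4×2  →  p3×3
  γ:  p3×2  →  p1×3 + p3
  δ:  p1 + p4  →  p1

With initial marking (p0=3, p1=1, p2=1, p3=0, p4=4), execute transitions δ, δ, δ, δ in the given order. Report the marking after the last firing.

(p0=3, p1=1, p2=1, p3=0, p4=0)

step 1: fire δ:  (p0=3, p1=1, p2=1, p3=0, p4=4) → (p0=3, p1=1, p2=1, p3=0, p4=3)
step 2: fire δ:  (p0=3, p1=1, p2=1, p3=0, p4=3) → (p0=3, p1=1, p2=1, p3=0, p4=2)
step 3: fire δ:  (p0=3, p1=1, p2=1, p3=0, p4=2) → (p0=3, p1=1, p2=1, p3=0, p4=1)
step 4: fire δ:  (p0=3, p1=1, p2=1, p3=0, p4=1) → (p0=3, p1=1, p2=1, p3=0, p4=0)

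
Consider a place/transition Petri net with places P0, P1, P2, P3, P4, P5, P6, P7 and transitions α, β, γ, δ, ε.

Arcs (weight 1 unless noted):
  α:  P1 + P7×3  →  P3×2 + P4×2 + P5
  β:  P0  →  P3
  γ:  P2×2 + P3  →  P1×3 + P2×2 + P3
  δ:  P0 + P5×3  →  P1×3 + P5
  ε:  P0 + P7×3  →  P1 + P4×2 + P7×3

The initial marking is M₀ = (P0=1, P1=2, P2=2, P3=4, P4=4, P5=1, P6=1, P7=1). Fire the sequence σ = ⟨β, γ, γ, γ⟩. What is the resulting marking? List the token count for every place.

(P0=0, P1=11, P2=2, P3=5, P4=4, P5=1, P6=1, P7=1)

step 1: fire β:  (P0=1, P1=2, P2=2, P3=4, P4=4, P5=1, P6=1, P7=1) → (P0=0, P1=2, P2=2, P3=5, P4=4, P5=1, P6=1, P7=1)
step 2: fire γ:  (P0=0, P1=2, P2=2, P3=5, P4=4, P5=1, P6=1, P7=1) → (P0=0, P1=5, P2=2, P3=5, P4=4, P5=1, P6=1, P7=1)
step 3: fire γ:  (P0=0, P1=5, P2=2, P3=5, P4=4, P5=1, P6=1, P7=1) → (P0=0, P1=8, P2=2, P3=5, P4=4, P5=1, P6=1, P7=1)
step 4: fire γ:  (P0=0, P1=8, P2=2, P3=5, P4=4, P5=1, P6=1, P7=1) → (P0=0, P1=11, P2=2, P3=5, P4=4, P5=1, P6=1, P7=1)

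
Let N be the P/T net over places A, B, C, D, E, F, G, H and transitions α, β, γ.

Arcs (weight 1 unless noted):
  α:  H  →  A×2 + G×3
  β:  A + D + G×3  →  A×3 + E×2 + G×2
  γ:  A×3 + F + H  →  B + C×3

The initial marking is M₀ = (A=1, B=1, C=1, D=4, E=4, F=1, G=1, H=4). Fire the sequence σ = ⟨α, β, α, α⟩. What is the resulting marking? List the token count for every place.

step 1: fire α:  (A=1, B=1, C=1, D=4, E=4, F=1, G=1, H=4) → (A=3, B=1, C=1, D=4, E=4, F=1, G=4, H=3)
step 2: fire β:  (A=3, B=1, C=1, D=4, E=4, F=1, G=4, H=3) → (A=5, B=1, C=1, D=3, E=6, F=1, G=3, H=3)
step 3: fire α:  (A=5, B=1, C=1, D=3, E=6, F=1, G=3, H=3) → (A=7, B=1, C=1, D=3, E=6, F=1, G=6, H=2)
step 4: fire α:  (A=7, B=1, C=1, D=3, E=6, F=1, G=6, H=2) → (A=9, B=1, C=1, D=3, E=6, F=1, G=9, H=1)

(A=9, B=1, C=1, D=3, E=6, F=1, G=9, H=1)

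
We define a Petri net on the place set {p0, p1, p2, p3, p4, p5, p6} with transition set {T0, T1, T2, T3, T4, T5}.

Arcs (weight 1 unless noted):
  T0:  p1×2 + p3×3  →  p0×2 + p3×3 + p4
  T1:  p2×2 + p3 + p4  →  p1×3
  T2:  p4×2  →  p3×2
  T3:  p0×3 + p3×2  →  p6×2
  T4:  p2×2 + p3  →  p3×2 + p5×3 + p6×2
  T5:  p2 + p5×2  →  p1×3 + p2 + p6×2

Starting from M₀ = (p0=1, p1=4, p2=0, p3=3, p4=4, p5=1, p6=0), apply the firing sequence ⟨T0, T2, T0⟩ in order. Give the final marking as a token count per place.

(p0=5, p1=0, p2=0, p3=5, p4=4, p5=1, p6=0)

step 1: fire T0:  (p0=1, p1=4, p2=0, p3=3, p4=4, p5=1, p6=0) → (p0=3, p1=2, p2=0, p3=3, p4=5, p5=1, p6=0)
step 2: fire T2:  (p0=3, p1=2, p2=0, p3=3, p4=5, p5=1, p6=0) → (p0=3, p1=2, p2=0, p3=5, p4=3, p5=1, p6=0)
step 3: fire T0:  (p0=3, p1=2, p2=0, p3=5, p4=3, p5=1, p6=0) → (p0=5, p1=0, p2=0, p3=5, p4=4, p5=1, p6=0)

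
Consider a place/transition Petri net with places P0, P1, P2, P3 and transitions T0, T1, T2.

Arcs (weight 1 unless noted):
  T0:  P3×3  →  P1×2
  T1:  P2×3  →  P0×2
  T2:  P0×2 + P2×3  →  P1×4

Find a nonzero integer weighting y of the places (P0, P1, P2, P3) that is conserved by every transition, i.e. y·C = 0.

Incidence matrix C (rows=places, cols=transitions):
       T0   T1   T2
   P0   0    2   -2
   P1   2    0    4
   P2   0   -3   -3
   P3  -3    0    0

Candidate y = [3, 3, 2, 2]; check y·C column-wise:
  col T0: 3·0 + 3·2 + 2·0 + 2·-3 = 0
  col T1: 3·2 + 3·0 + 2·-3 + 2·0 = 0
  col T2: 3·-2 + 3·4 + 2·-3 + 2·0 = 0

y = (P0:3, P1:3, P2:2, P3:2)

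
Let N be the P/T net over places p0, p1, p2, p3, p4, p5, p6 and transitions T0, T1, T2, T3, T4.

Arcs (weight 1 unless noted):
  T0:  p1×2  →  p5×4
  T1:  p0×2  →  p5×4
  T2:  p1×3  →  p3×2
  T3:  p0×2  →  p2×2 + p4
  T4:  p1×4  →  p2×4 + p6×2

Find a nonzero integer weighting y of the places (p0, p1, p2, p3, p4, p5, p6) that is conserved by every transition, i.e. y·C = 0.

Incidence matrix C (rows=places, cols=transitions):
       T0   T1   T2   T3   T4
   p0   0   -2    0   -2    0
   p1  -2    0   -3    0   -4
   p2   0    0    0    2    4
   p3   0    0    2    0    0
   p4   0    0    0    1    0
   p5   4    4    0    0    0
   p6   0    0    0    0    2

Candidate y = [2, 2, 2, 3, 0, 1, 0]; check y·C column-wise:
  col T0: 2·0 + 2·-2 + 2·0 + 3·0 + 1·4 = 0
  col T1: 2·-2 + 2·0 + 2·0 + 3·0 + 1·4 = 0
  col T2: 2·0 + 2·-3 + 2·0 + 3·2 + 1·0 = 0
  col T3: 2·-2 + 2·0 + 2·2 + 3·0 + 0·1 + 1·0 = 0
  col T4: 2·0 + 2·-4 + 2·4 + 3·0 + 1·0 + 0·2 = 0

y = (p0:2, p1:2, p2:2, p3:3, p4:0, p5:1, p6:0)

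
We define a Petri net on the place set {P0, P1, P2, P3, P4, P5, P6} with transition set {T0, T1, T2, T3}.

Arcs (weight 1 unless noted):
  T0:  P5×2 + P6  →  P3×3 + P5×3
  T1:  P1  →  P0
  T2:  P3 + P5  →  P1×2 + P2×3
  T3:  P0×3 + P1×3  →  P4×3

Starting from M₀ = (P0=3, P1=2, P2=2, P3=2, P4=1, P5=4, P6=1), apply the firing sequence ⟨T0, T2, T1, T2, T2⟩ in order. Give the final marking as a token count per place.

(P0=4, P1=7, P2=11, P3=2, P4=1, P5=2, P6=0)

step 1: fire T0:  (P0=3, P1=2, P2=2, P3=2, P4=1, P5=4, P6=1) → (P0=3, P1=2, P2=2, P3=5, P4=1, P5=5, P6=0)
step 2: fire T2:  (P0=3, P1=2, P2=2, P3=5, P4=1, P5=5, P6=0) → (P0=3, P1=4, P2=5, P3=4, P4=1, P5=4, P6=0)
step 3: fire T1:  (P0=3, P1=4, P2=5, P3=4, P4=1, P5=4, P6=0) → (P0=4, P1=3, P2=5, P3=4, P4=1, P5=4, P6=0)
step 4: fire T2:  (P0=4, P1=3, P2=5, P3=4, P4=1, P5=4, P6=0) → (P0=4, P1=5, P2=8, P3=3, P4=1, P5=3, P6=0)
step 5: fire T2:  (P0=4, P1=5, P2=8, P3=3, P4=1, P5=3, P6=0) → (P0=4, P1=7, P2=11, P3=2, P4=1, P5=2, P6=0)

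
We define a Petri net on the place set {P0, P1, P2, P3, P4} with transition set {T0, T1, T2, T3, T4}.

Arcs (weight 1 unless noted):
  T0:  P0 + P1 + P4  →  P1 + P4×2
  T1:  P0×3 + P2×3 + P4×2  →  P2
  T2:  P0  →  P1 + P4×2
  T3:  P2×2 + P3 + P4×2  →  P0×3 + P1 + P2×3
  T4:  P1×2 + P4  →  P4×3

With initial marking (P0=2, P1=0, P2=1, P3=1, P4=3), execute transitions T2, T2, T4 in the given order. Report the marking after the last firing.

(P0=0, P1=0, P2=1, P3=1, P4=9)

step 1: fire T2:  (P0=2, P1=0, P2=1, P3=1, P4=3) → (P0=1, P1=1, P2=1, P3=1, P4=5)
step 2: fire T2:  (P0=1, P1=1, P2=1, P3=1, P4=5) → (P0=0, P1=2, P2=1, P3=1, P4=7)
step 3: fire T4:  (P0=0, P1=2, P2=1, P3=1, P4=7) → (P0=0, P1=0, P2=1, P3=1, P4=9)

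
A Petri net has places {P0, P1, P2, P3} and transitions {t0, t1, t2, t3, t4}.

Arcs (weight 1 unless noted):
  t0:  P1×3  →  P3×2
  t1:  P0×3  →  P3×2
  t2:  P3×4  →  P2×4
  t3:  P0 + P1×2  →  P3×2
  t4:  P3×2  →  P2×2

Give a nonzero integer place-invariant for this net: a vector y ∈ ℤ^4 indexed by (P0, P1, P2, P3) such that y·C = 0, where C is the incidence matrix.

Incidence matrix C (rows=places, cols=transitions):
       t0   t1   t2   t3   t4
   P0   0   -3    0   -1    0
   P1  -3    0    0   -2    0
   P2   0    0    4    0    2
   P3   2    2   -4    2   -2

Candidate y = [2, 2, 3, 3]; check y·C column-wise:
  col t0: 2·0 + 2·-3 + 3·0 + 3·2 = 0
  col t1: 2·-3 + 2·0 + 3·0 + 3·2 = 0
  col t2: 2·0 + 2·0 + 3·4 + 3·-4 = 0
  col t3: 2·-1 + 2·-2 + 3·0 + 3·2 = 0
  col t4: 2·0 + 2·0 + 3·2 + 3·-2 = 0

y = (P0:2, P1:2, P2:3, P3:3)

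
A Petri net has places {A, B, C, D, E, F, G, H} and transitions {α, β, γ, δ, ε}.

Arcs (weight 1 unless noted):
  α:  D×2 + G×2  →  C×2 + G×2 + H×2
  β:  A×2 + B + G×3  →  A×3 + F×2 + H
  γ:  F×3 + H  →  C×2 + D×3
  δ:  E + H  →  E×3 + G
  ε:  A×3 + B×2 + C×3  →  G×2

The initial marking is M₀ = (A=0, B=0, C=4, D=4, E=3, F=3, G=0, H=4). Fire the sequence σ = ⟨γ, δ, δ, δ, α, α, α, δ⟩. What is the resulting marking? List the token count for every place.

step 1: fire γ:  (A=0, B=0, C=4, D=4, E=3, F=3, G=0, H=4) → (A=0, B=0, C=6, D=7, E=3, F=0, G=0, H=3)
step 2: fire δ:  (A=0, B=0, C=6, D=7, E=3, F=0, G=0, H=3) → (A=0, B=0, C=6, D=7, E=5, F=0, G=1, H=2)
step 3: fire δ:  (A=0, B=0, C=6, D=7, E=5, F=0, G=1, H=2) → (A=0, B=0, C=6, D=7, E=7, F=0, G=2, H=1)
step 4: fire δ:  (A=0, B=0, C=6, D=7, E=7, F=0, G=2, H=1) → (A=0, B=0, C=6, D=7, E=9, F=0, G=3, H=0)
step 5: fire α:  (A=0, B=0, C=6, D=7, E=9, F=0, G=3, H=0) → (A=0, B=0, C=8, D=5, E=9, F=0, G=3, H=2)
step 6: fire α:  (A=0, B=0, C=8, D=5, E=9, F=0, G=3, H=2) → (A=0, B=0, C=10, D=3, E=9, F=0, G=3, H=4)
step 7: fire α:  (A=0, B=0, C=10, D=3, E=9, F=0, G=3, H=4) → (A=0, B=0, C=12, D=1, E=9, F=0, G=3, H=6)
step 8: fire δ:  (A=0, B=0, C=12, D=1, E=9, F=0, G=3, H=6) → (A=0, B=0, C=12, D=1, E=11, F=0, G=4, H=5)

(A=0, B=0, C=12, D=1, E=11, F=0, G=4, H=5)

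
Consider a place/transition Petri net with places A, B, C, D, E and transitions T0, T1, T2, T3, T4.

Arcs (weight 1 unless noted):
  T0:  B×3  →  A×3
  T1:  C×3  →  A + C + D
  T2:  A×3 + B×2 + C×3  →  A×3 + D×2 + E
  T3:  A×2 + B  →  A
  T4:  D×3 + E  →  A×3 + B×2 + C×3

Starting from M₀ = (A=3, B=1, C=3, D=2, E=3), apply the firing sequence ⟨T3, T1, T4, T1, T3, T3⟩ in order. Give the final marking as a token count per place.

step 1: fire T3:  (A=3, B=1, C=3, D=2, E=3) → (A=2, B=0, C=3, D=2, E=3)
step 2: fire T1:  (A=2, B=0, C=3, D=2, E=3) → (A=3, B=0, C=1, D=3, E=3)
step 3: fire T4:  (A=3, B=0, C=1, D=3, E=3) → (A=6, B=2, C=4, D=0, E=2)
step 4: fire T1:  (A=6, B=2, C=4, D=0, E=2) → (A=7, B=2, C=2, D=1, E=2)
step 5: fire T3:  (A=7, B=2, C=2, D=1, E=2) → (A=6, B=1, C=2, D=1, E=2)
step 6: fire T3:  (A=6, B=1, C=2, D=1, E=2) → (A=5, B=0, C=2, D=1, E=2)

(A=5, B=0, C=2, D=1, E=2)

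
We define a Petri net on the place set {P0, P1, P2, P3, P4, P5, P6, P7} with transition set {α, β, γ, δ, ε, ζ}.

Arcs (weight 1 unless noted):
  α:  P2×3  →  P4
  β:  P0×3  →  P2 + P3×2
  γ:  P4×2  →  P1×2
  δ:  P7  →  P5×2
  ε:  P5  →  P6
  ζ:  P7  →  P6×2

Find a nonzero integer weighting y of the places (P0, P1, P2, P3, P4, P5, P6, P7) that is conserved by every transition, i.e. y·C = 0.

Incidence matrix C (rows=places, cols=transitions):
        α    β    γ    δ    ε    ζ
   P0   0   -3    0    0    0    0
   P1   0    0    2    0    0    0
   P2  -3    1    0    0    0    0
   P3   0    2    0    0    0    0
   P4   1    0   -2    0    0    0
   P5   0    0    0    2   -1    0
   P6   0    0    0    0    1    2
   P7   0    0    0   -1    0   -1

Candidate y = [2, 0, 0, 3, 0, 0, 0, 0]; check y·C column-wise:
  col α: 2·0 + 0·-3 + 3·0 + 0·1 = 0
  col β: 2·-3 + 0·1 + 3·2 = 0
  col γ: 2·0 + 0·2 + 3·0 + 0·-2 = 0
  col δ: 2·0 + 3·0 + 0·2 + 0·-1 = 0
  col ε: 2·0 + 3·0 + 0·-1 + 0·1 = 0
  col ζ: 2·0 + 3·0 + 0·2 + 0·-1 = 0

y = (P0:2, P1:0, P2:0, P3:3, P4:0, P5:0, P6:0, P7:0)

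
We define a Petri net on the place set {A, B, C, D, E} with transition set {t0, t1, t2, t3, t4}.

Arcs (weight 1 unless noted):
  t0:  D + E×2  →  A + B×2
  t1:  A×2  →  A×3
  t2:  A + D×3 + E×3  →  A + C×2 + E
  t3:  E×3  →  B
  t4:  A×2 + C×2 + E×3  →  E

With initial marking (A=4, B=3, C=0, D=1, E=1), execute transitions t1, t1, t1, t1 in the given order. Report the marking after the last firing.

step 1: fire t1:  (A=4, B=3, C=0, D=1, E=1) → (A=5, B=3, C=0, D=1, E=1)
step 2: fire t1:  (A=5, B=3, C=0, D=1, E=1) → (A=6, B=3, C=0, D=1, E=1)
step 3: fire t1:  (A=6, B=3, C=0, D=1, E=1) → (A=7, B=3, C=0, D=1, E=1)
step 4: fire t1:  (A=7, B=3, C=0, D=1, E=1) → (A=8, B=3, C=0, D=1, E=1)

(A=8, B=3, C=0, D=1, E=1)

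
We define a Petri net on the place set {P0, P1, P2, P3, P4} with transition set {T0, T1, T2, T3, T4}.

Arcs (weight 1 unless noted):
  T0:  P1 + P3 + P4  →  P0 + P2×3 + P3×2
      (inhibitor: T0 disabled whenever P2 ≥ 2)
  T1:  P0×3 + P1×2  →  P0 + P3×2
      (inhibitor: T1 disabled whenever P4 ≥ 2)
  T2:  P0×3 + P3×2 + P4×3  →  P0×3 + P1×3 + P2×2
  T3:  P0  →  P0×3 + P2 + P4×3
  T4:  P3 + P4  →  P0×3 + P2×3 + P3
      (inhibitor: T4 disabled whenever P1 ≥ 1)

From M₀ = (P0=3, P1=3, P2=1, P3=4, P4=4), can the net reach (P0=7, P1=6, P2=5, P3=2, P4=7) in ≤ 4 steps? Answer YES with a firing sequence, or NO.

YES — reachable via ⟨T2, T3, T3⟩ (3 firings)

step 1: fire T2:  (P0=3, P1=3, P2=1, P3=4, P4=4) → (P0=3, P1=6, P2=3, P3=2, P4=1)
step 2: fire T3:  (P0=3, P1=6, P2=3, P3=2, P4=1) → (P0=5, P1=6, P2=4, P3=2, P4=4)
step 3: fire T3:  (P0=5, P1=6, P2=4, P3=2, P4=4) → (P0=7, P1=6, P2=5, P3=2, P4=7)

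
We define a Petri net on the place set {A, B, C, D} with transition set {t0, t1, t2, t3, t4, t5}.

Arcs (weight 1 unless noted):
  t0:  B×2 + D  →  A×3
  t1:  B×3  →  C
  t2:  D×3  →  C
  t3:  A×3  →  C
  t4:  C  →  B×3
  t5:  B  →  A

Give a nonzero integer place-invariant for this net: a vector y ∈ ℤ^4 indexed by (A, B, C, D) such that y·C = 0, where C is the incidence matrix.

Incidence matrix C (rows=places, cols=transitions):
       t0   t1   t2   t3   t4   t5
    A   3    0    0   -3    0    1
    B  -2   -3    0    0    3   -1
    C   0    1    1    1   -1    0
    D  -1    0   -3    0    0    0

Candidate y = [1, 1, 3, 1]; check y·C column-wise:
  col t0: 1·3 + 1·-2 + 3·0 + 1·-1 = 0
  col t1: 1·0 + 1·-3 + 3·1 + 1·0 = 0
  col t2: 1·0 + 1·0 + 3·1 + 1·-3 = 0
  col t3: 1·-3 + 1·0 + 3·1 + 1·0 = 0
  col t4: 1·0 + 1·3 + 3·-1 + 1·0 = 0
  col t5: 1·1 + 1·-1 + 3·0 + 1·0 = 0

y = (A:1, B:1, C:3, D:1)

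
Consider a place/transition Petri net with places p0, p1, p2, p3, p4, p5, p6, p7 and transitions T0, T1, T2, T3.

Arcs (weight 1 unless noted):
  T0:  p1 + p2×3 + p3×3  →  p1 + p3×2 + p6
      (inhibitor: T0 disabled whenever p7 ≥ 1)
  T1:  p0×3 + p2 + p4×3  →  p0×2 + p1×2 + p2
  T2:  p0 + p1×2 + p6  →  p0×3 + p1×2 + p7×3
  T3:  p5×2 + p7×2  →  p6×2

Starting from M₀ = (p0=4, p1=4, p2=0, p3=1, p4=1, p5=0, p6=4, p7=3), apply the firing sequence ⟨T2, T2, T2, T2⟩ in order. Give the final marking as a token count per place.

(p0=12, p1=4, p2=0, p3=1, p4=1, p5=0, p6=0, p7=15)

step 1: fire T2:  (p0=4, p1=4, p2=0, p3=1, p4=1, p5=0, p6=4, p7=3) → (p0=6, p1=4, p2=0, p3=1, p4=1, p5=0, p6=3, p7=6)
step 2: fire T2:  (p0=6, p1=4, p2=0, p3=1, p4=1, p5=0, p6=3, p7=6) → (p0=8, p1=4, p2=0, p3=1, p4=1, p5=0, p6=2, p7=9)
step 3: fire T2:  (p0=8, p1=4, p2=0, p3=1, p4=1, p5=0, p6=2, p7=9) → (p0=10, p1=4, p2=0, p3=1, p4=1, p5=0, p6=1, p7=12)
step 4: fire T2:  (p0=10, p1=4, p2=0, p3=1, p4=1, p5=0, p6=1, p7=12) → (p0=12, p1=4, p2=0, p3=1, p4=1, p5=0, p6=0, p7=15)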